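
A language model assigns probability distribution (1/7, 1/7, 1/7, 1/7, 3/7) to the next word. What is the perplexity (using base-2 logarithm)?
4.3714

Perplexity is 2^H (or exp(H) for natural log).

First, H = -Σ p log p = 2.1281 bits
Perplexity = 2^2.1281 = 4.3714

Interpretation: The model's uncertainty is equivalent to choosing uniformly among 4.4 options.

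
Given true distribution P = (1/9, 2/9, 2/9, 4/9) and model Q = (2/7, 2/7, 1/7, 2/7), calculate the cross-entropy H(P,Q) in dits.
0.6110 dits

Cross-entropy: H(P,Q) = -Σ p(x) log q(x)

Alternatively: H(P,Q) = H(P) + D_KL(P||Q)
H(P) = 0.5529 dits
D_KL(P||Q) = 0.0581 dits

H(P,Q) = 0.5529 + 0.0581 = 0.6110 dits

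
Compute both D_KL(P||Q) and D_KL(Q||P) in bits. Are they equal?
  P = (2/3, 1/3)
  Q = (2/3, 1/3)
D_KL(P||Q) = 0.0000, D_KL(Q||P) = 0.0000

KL divergence is not symmetric: D_KL(P||Q) ≠ D_KL(Q||P) in general.

D_KL(P||Q) = 0.0000 bits
D_KL(Q||P) = 0.0000 bits

In this case they happen to be equal (to 4 decimal places).

This asymmetry is why KL divergence is not a true distance metric.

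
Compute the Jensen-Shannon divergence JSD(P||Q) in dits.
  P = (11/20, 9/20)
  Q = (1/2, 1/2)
0.0005 dits

Jensen-Shannon divergence is:
JSD(P||Q) = 0.5 × D_KL(P||M) + 0.5 × D_KL(Q||M)
where M = 0.5 × (P + Q) is the mixture distribution.

M = 0.5 × (11/20, 9/20) + 0.5 × (1/2, 1/2) = (21/40, 19/40)

D_KL(P||M) = 0.0005 dits
D_KL(Q||M) = 0.0005 dits

JSD(P||Q) = 0.5 × 0.0005 + 0.5 × 0.0005 = 0.0005 dits

Unlike KL divergence, JSD is symmetric and bounded: 0 ≤ JSD ≤ log(2).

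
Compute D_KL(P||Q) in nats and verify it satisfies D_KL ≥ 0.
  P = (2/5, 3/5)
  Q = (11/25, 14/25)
0.0033 nats

KL divergence satisfies the Gibbs inequality: D_KL(P||Q) ≥ 0 for all distributions P, Q.

D_KL(P||Q) = Σ p(x) log(p(x)/q(x))
Term by term:
  x=0: 2/5 × log_e[(2/5)/(11/25)] = -0.0381
  x=1: 3/5 × log_e[(3/5)/(14/25)] = 0.0414
D_KL(P||Q) = 0.0033 nats

D_KL(P||Q) = 0.0033 ≥ 0 ✓

This non-negativity is a fundamental property: relative entropy cannot be negative because it measures how different Q is from P.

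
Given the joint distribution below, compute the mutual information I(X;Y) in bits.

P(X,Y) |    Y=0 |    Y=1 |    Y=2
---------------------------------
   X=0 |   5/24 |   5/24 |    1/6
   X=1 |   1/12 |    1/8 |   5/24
0.0383 bits

Mutual information: I(X;Y) = H(X) + H(Y) - H(X,Y)

Marginals:
P(X) = (7/12, 5/12), H(X) = 0.9799 bits
P(Y) = (7/24, 1/3, 3/8), H(Y) = 1.5774 bits

Joint entropy: H(X,Y) = 2.5190 bits

I(X;Y) = 0.9799 + 1.5774 - 2.5190 = 0.0383 bits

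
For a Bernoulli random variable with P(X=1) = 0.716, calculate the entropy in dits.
0.2591 dits

The binary entropy function is:
H(p) = -p log(p) - (1-p) log(1-p)

H(0.716) = -0.716 × log_10(0.716) - 0.284 × log_10(0.284)
H(0.716) = 0.2591 dits

Note: Binary entropy is maximized at p=0.5 (H=1 bit) and minimized at p=0 or p=1 (H=0).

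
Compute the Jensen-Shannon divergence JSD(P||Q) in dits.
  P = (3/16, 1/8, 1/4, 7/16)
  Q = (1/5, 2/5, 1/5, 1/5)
0.0269 dits

Jensen-Shannon divergence is:
JSD(P||Q) = 0.5 × D_KL(P||M) + 0.5 × D_KL(Q||M)
where M = 0.5 × (P + Q) is the mixture distribution.

M = 0.5 × (3/16, 1/8, 1/4, 7/16) + 0.5 × (1/5, 2/5, 1/5, 1/5) = (0.19375, 0.2625, 9/40, 0.31875)

D_KL(P||M) = 0.0287 dits
D_KL(Q||M) = 0.0252 dits

JSD(P||Q) = 0.5 × 0.0287 + 0.5 × 0.0252 = 0.0269 dits

Unlike KL divergence, JSD is symmetric and bounded: 0 ≤ JSD ≤ log(2).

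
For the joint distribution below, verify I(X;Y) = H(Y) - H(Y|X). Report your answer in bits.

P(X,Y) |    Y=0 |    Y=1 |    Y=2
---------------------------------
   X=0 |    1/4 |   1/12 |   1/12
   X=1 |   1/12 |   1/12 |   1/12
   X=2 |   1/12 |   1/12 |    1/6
I(X;Y) = 0.0871 bits

Mutual information has multiple equivalent forms:
- I(X;Y) = H(X) - H(X|Y)
- I(X;Y) = H(Y) - H(Y|X)
- I(X;Y) = H(X) + H(Y) - H(X,Y)

Computing all quantities:
H(X) = 1.5546, H(Y) = 1.5546, H(X,Y) = 3.0221
H(X|Y) = 1.4675, H(Y|X) = 1.4675

Verification:
H(X) - H(X|Y) = 1.5546 - 1.4675 = 0.0871
H(Y) - H(Y|X) = 1.5546 - 1.4675 = 0.0871
H(X) + H(Y) - H(X,Y) = 1.5546 + 1.5546 - 3.0221 = 0.0871

All forms give I(X;Y) = 0.0871 bits. ✓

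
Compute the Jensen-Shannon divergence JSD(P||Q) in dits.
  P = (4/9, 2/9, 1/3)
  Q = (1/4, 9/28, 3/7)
0.0093 dits

Jensen-Shannon divergence is:
JSD(P||Q) = 0.5 × D_KL(P||M) + 0.5 × D_KL(Q||M)
where M = 0.5 × (P + Q) is the mixture distribution.

M = 0.5 × (4/9, 2/9, 1/3) + 0.5 × (1/4, 9/28, 3/7) = (0.347222, 0.271825, 8/21)

D_KL(P||M) = 0.0089 dits
D_KL(Q||M) = 0.0097 dits

JSD(P||Q) = 0.5 × 0.0089 + 0.5 × 0.0097 = 0.0093 dits

Unlike KL divergence, JSD is symmetric and bounded: 0 ≤ JSD ≤ log(2).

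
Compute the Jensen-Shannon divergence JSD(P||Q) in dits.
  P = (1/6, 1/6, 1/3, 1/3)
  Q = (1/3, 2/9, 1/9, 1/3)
0.0196 dits

Jensen-Shannon divergence is:
JSD(P||Q) = 0.5 × D_KL(P||M) + 0.5 × D_KL(Q||M)
where M = 0.5 × (P + Q) is the mixture distribution.

M = 0.5 × (1/6, 1/6, 1/3, 1/3) + 0.5 × (1/3, 2/9, 1/9, 1/3) = (1/4, 7/36, 2/9, 1/3)

D_KL(P||M) = 0.0182 dits
D_KL(Q||M) = 0.0211 dits

JSD(P||Q) = 0.5 × 0.0182 + 0.5 × 0.0211 = 0.0196 dits

Unlike KL divergence, JSD is symmetric and bounded: 0 ≤ JSD ≤ log(2).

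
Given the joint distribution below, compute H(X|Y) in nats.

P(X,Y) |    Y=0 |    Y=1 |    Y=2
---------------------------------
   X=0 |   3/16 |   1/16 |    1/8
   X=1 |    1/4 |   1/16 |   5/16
0.6472 nats

Using the chain rule: H(X|Y) = H(X,Y) - H(Y)

First, compute H(X,Y) = 1.6304 nats

Marginal P(Y) = (7/16, 1/8, 7/16)
H(Y) = 0.9833 nats

H(X|Y) = H(X,Y) - H(Y) = 1.6304 - 0.9833 = 0.6472 nats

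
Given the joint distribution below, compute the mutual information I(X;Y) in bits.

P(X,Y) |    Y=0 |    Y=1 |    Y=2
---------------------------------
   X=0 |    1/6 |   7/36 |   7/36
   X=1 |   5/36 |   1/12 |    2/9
0.0272 bits

Mutual information: I(X;Y) = H(X) + H(Y) - H(X,Y)

Marginals:
P(X) = (5/9, 4/9), H(X) = 0.9911 bits
P(Y) = (11/36, 5/18, 5/12), H(Y) = 1.5622 bits

Joint entropy: H(X,Y) = 2.5261 bits

I(X;Y) = 0.9911 + 1.5622 - 2.5261 = 0.0272 bits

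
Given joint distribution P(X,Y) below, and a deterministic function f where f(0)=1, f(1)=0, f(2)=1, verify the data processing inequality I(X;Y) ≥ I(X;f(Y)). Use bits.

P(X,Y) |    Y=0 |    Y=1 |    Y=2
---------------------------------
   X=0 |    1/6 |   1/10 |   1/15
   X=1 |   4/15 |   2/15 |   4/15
I(X;Y) = 0.0312, I(X;f(Y)) = 0.0087, inequality holds: 0.0312 ≥ 0.0087

Data Processing Inequality: For any Markov chain X → Y → Z, we have I(X;Y) ≥ I(X;Z).

Here Z = f(Y) is a deterministic function of Y, forming X → Y → Z.

Original I(X;Y) = 0.0312 bits

After applying f:
P(X,Z) where Z=f(Y):
- P(X,Z=0) = P(X,Y=1)
- P(X,Z=1) = P(X,Y=0) + P(X,Y=2)

I(X;Z) = I(X;f(Y)) = 0.0087 bits

Verification: 0.0312 ≥ 0.0087 ✓

Information cannot be created by processing; the function f can only lose information about X.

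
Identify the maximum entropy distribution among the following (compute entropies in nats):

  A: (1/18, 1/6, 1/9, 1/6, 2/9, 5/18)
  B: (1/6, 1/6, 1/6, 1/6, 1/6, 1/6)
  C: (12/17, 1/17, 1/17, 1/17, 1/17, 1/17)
B

For a discrete distribution over n outcomes, entropy is maximized by the uniform distribution.

Computing entropies:
H(A) = 1.6920 nats
H(B) = 1.7918 nats
H(C) = 1.0792 nats

The uniform distribution (where all probabilities equal 1/6) achieves the maximum entropy of log_e(6) = 1.7918 nats.

Distribution B has the highest entropy.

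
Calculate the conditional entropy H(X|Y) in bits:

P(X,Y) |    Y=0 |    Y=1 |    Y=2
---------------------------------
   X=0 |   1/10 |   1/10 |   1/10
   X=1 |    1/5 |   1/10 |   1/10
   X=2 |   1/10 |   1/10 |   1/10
1.5510 bits

Using the chain rule: H(X|Y) = H(X,Y) - H(Y)

First, compute H(X,Y) = 3.1219 bits

Marginal P(Y) = (2/5, 3/10, 3/10)
H(Y) = 1.5710 bits

H(X|Y) = H(X,Y) - H(Y) = 3.1219 - 1.5710 = 1.5510 bits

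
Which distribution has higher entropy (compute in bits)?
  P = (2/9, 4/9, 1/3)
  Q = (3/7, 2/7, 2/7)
Q

Computing entropies in bits:
H(P) = 1.5305
H(Q) = 1.5567

Distribution Q has higher entropy.

Intuition: The distribution closer to uniform (more spread out) has higher entropy.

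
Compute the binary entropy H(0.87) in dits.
0.1678 dits

The binary entropy function is:
H(p) = -p log(p) - (1-p) log(1-p)

H(0.87) = -0.87 × log_10(0.87) - 0.13 × log_10(0.13)
H(0.87) = 0.1678 dits

Note: Binary entropy is maximized at p=0.5 (H=1 bit) and minimized at p=0 or p=1 (H=0).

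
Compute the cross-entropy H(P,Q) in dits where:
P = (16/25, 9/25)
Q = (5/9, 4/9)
0.2902 dits

Cross-entropy: H(P,Q) = -Σ p(x) log q(x)

Alternatively: H(P,Q) = H(P) + D_KL(P||Q)
H(P) = 0.2838 dits
D_KL(P||Q) = 0.0064 dits

H(P,Q) = 0.2838 + 0.0064 = 0.2902 dits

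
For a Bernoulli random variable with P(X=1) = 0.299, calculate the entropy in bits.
0.8801 bits

The binary entropy function is:
H(p) = -p log(p) - (1-p) log(1-p)

H(0.299) = -0.299 × log_2(0.299) - 0.701 × log_2(0.701)
H(0.299) = 0.8801 bits

Note: Binary entropy is maximized at p=0.5 (H=1 bit) and minimized at p=0 or p=1 (H=0).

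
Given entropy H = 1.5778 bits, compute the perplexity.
2.9851

Perplexity is 2^H (or exp(H) for natural log).

H = 1.5778 bits
Perplexity = 2^1.5778 = 2.9851

Interpretation: The model's uncertainty is equivalent to choosing uniformly among 3.0 options.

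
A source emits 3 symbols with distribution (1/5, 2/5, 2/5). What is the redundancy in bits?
0.0630 bits

Redundancy measures how far a source is from maximum entropy:
R = H_max - H(X)

Maximum entropy for 3 symbols: H_max = log_2(3) = 1.5850 bits
Actual entropy: H(X) = 1.5219 bits
Redundancy: R = 1.5850 - 1.5219 = 0.0630 bits

This redundancy represents potential for compression: the source could be compressed by 0.0630 bits per symbol.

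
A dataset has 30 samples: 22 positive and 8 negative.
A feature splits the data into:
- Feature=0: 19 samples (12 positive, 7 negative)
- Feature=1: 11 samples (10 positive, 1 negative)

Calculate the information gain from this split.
0.0742 bits

Information Gain = H(Y) - H(Y|Feature)

Before split:
P(positive) = 22/30 = 0.7333
H(Y) = 0.8366 bits

After split:
Feature=0: H = 0.9495 bits (weight = 19/30)
Feature=1: H = 0.4395 bits (weight = 11/30)
H(Y|Feature) = (19/30)×0.9495 + (11/30)×0.4395 = 0.7625 bits

Information Gain = 0.8366 - 0.7625 = 0.0742 bits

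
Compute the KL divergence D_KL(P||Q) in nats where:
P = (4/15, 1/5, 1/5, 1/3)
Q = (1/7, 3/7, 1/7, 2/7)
0.1327 nats

KL divergence: D_KL(P||Q) = Σ p(x) log(p(x)/q(x))

Computing term by term:
  x=0: 4/15 × log_e[(4/15)/(1/7)] = 4/15 × 0.6242 = 0.1664
  x=1: 1/5 × log_e[(1/5)/(3/7)] = 1/5 × -0.7621 = -0.1524
  x=2: 1/5 × log_e[(1/5)/(1/7)] = 1/5 × 0.3365 = 0.0673
  x=3: 1/3 × log_e[(1/3)/(2/7)] = 1/3 × 0.1542 = 0.0514

D_KL(P||Q) = 0.1327 nats

Note: KL divergence is always non-negative and equals 0 iff P = Q.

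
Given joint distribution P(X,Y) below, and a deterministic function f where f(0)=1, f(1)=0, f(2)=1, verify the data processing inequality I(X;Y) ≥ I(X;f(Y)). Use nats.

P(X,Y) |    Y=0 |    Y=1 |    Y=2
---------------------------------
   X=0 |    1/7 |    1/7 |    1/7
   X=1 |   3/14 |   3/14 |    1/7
I(X;Y) = 0.0041, I(X;f(Y)) = 0.0009, inequality holds: 0.0041 ≥ 0.0009

Data Processing Inequality: For any Markov chain X → Y → Z, we have I(X;Y) ≥ I(X;Z).

Here Z = f(Y) is a deterministic function of Y, forming X → Y → Z.

Original I(X;Y) = 0.0041 nats

After applying f:
P(X,Z) where Z=f(Y):
- P(X,Z=0) = P(X,Y=1)
- P(X,Z=1) = P(X,Y=0) + P(X,Y=2)

I(X;Z) = I(X;f(Y)) = 0.0009 nats

Verification: 0.0041 ≥ 0.0009 ✓

Information cannot be created by processing; the function f can only lose information about X.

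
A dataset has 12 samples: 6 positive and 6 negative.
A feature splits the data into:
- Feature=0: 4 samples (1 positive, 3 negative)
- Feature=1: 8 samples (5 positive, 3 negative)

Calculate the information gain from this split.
0.0933 bits

Information Gain = H(Y) - H(Y|Feature)

Before split:
P(positive) = 6/12 = 0.5000
H(Y) = 1.0000 bits

After split:
Feature=0: H = 0.8113 bits (weight = 4/12)
Feature=1: H = 0.9544 bits (weight = 8/12)
H(Y|Feature) = (4/12)×0.8113 + (8/12)×0.9544 = 0.9067 bits

Information Gain = 1.0000 - 0.9067 = 0.0933 bits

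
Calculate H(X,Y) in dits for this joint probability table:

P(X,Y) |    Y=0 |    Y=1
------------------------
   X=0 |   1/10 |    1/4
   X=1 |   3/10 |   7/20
0.5670 dits

Joint entropy is H(X,Y) = -Σ_{x,y} p(x,y) log p(x,y).

Summing over all non-zero entries:
H(X,Y) = -[1/10·log_10(1/10) + 1/4·log_10(1/4) + 3/10·log_10(3/10) + 7/20·log_10(7/20)]
H(X,Y) = 0.5670 dits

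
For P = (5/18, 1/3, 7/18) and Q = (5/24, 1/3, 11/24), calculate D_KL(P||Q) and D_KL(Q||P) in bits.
D_KL(P||Q) = 0.0231, D_KL(Q||P) = 0.0222

KL divergence is not symmetric: D_KL(P||Q) ≠ D_KL(Q||P) in general.

D_KL(P||Q) = 0.0231 bits
D_KL(Q||P) = 0.0222 bits

No, they are not equal!

This asymmetry is why KL divergence is not a true distance metric.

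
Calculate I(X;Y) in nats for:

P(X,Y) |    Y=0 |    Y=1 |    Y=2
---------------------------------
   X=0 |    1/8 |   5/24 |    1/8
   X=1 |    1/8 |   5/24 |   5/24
0.0071 nats

Mutual information: I(X;Y) = H(X) + H(Y) - H(X,Y)

Marginals:
P(X) = (11/24, 13/24), H(X) = 0.6897 nats
P(Y) = (1/4, 5/12, 1/3), H(Y) = 1.0776 nats

Joint entropy: H(X,Y) = 1.7602 nats

I(X;Y) = 0.6897 + 1.0776 - 1.7602 = 0.0071 nats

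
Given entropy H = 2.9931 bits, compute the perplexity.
7.9618

Perplexity is 2^H (or exp(H) for natural log).

H = 2.9931 bits
Perplexity = 2^2.9931 = 7.9618

Interpretation: The model's uncertainty is equivalent to choosing uniformly among 8.0 options.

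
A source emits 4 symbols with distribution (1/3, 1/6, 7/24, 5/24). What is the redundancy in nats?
0.0353 nats

Redundancy measures how far a source is from maximum entropy:
R = H_max - H(X)

Maximum entropy for 4 symbols: H_max = log_e(4) = 1.3863 nats
Actual entropy: H(X) = 1.3510 nats
Redundancy: R = 1.3863 - 1.3510 = 0.0353 nats

This redundancy represents potential for compression: the source could be compressed by 0.0353 nats per symbol.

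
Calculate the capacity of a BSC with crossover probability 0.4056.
0.0259 bits

For a binary symmetric channel (BSC) with error probability p:
Capacity C = 1 - H(p) bits per symbol

where H(p) = -p log₂(p) - (1-p) log₂(1-p) is the binary entropy function.

H(0.4056) = 0.9741 bits
C = 1 - 0.9741 = 0.0259 bits per symbol

This means we can reliably transmit up to 0.0259 bits of information per channel use.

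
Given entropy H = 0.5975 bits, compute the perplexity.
1.5131

Perplexity is 2^H (or exp(H) for natural log).

H = 0.5975 bits
Perplexity = 2^0.5975 = 1.5131

Interpretation: The model's uncertainty is equivalent to choosing uniformly among 1.5 options.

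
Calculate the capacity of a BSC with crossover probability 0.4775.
0.0015 bits

For a binary symmetric channel (BSC) with error probability p:
Capacity C = 1 - H(p) bits per symbol

where H(p) = -p log₂(p) - (1-p) log₂(1-p) is the binary entropy function.

H(0.4775) = 0.9985 bits
C = 1 - 0.9985 = 0.0015 bits per symbol

This means we can reliably transmit up to 0.0015 bits of information per channel use.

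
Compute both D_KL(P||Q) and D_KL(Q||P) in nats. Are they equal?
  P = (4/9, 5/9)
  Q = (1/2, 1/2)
D_KL(P||Q) = 0.0062, D_KL(Q||P) = 0.0062

KL divergence is not symmetric: D_KL(P||Q) ≠ D_KL(Q||P) in general.

D_KL(P||Q) = 0.0062 nats
D_KL(Q||P) = 0.0062 nats

In this case they happen to be equal (to 4 decimal places).

This asymmetry is why KL divergence is not a true distance metric.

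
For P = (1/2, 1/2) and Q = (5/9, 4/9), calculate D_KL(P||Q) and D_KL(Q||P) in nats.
D_KL(P||Q) = 0.0062, D_KL(Q||P) = 0.0062

KL divergence is not symmetric: D_KL(P||Q) ≠ D_KL(Q||P) in general.

D_KL(P||Q) = 0.0062 nats
D_KL(Q||P) = 0.0062 nats

In this case they happen to be equal (to 4 decimal places).

This asymmetry is why KL divergence is not a true distance metric.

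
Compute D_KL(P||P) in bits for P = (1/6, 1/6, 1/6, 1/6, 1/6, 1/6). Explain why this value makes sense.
0.0000 bits

KL divergence satisfies the Gibbs inequality: D_KL(P||Q) ≥ 0 for all distributions P, Q.

D_KL(P||Q) = Σ p(x) log(p(x)/q(x))
Each term is p(x) × log_2(p(x)/p(x)) = p(x) × log_2(1) = 0, so the sum is 0.
D_KL(P||Q) = 0.0000 bits

When P = Q, the KL divergence is exactly 0, as there is no 'divergence' between identical distributions.

This non-negativity is a fundamental property: relative entropy cannot be negative because it measures how different Q is from P.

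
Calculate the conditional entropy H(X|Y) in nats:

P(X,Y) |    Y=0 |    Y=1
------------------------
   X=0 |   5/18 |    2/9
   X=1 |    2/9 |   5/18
0.6870 nats

Using the chain rule: H(X|Y) = H(X,Y) - H(Y)

First, compute H(X,Y) = 1.3801 nats

Marginal P(Y) = (1/2, 1/2)
H(Y) = 0.6931 nats

H(X|Y) = H(X,Y) - H(Y) = 1.3801 - 0.6931 = 0.6870 nats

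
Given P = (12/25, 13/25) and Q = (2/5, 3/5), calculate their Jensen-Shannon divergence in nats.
0.0033 nats

Jensen-Shannon divergence is:
JSD(P||Q) = 0.5 × D_KL(P||M) + 0.5 × D_KL(Q||M)
where M = 0.5 × (P + Q) is the mixture distribution.

M = 0.5 × (12/25, 13/25) + 0.5 × (2/5, 3/5) = (11/25, 14/25)

D_KL(P||M) = 0.0032 nats
D_KL(Q||M) = 0.0033 nats

JSD(P||Q) = 0.5 × 0.0032 + 0.5 × 0.0033 = 0.0033 nats

Unlike KL divergence, JSD is symmetric and bounded: 0 ≤ JSD ≤ log(2).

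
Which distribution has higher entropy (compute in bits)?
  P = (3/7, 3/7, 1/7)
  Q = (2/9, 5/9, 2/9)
P

Computing entropies in bits:
H(P) = 1.4488
H(Q) = 1.4355

Distribution P has higher entropy.

Intuition: The distribution closer to uniform (more spread out) has higher entropy.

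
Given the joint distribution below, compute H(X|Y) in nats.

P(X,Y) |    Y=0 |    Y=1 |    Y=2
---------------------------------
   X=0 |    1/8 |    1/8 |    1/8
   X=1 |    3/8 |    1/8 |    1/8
0.6277 nats

Using the chain rule: H(X|Y) = H(X,Y) - H(Y)

First, compute H(X,Y) = 1.6675 nats

Marginal P(Y) = (1/2, 1/4, 1/4)
H(Y) = 1.0397 nats

H(X|Y) = H(X,Y) - H(Y) = 1.6675 - 1.0397 = 0.6277 nats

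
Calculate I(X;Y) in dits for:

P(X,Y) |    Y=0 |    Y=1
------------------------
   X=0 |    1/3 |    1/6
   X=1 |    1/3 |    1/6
0.0000 dits

Mutual information: I(X;Y) = H(X) + H(Y) - H(X,Y)

Marginals:
P(X) = (1/2, 1/2), H(X) = 0.3010 dits
P(Y) = (2/3, 1/3), H(Y) = 0.2764 dits

Joint entropy: H(X,Y) = 0.5775 dits

I(X;Y) = 0.3010 + 0.2764 - 0.5775 = 0.0000 dits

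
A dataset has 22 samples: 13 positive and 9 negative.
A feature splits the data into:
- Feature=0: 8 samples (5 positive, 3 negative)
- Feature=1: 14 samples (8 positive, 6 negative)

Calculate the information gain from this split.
0.0020 bits

Information Gain = H(Y) - H(Y|Feature)

Before split:
P(positive) = 13/22 = 0.5909
H(Y) = 0.9760 bits

After split:
Feature=0: H = 0.9544 bits (weight = 8/22)
Feature=1: H = 0.9852 bits (weight = 14/22)
H(Y|Feature) = (8/22)×0.9544 + (14/22)×0.9852 = 0.9740 bits

Information Gain = 0.9760 - 0.9740 = 0.0020 bits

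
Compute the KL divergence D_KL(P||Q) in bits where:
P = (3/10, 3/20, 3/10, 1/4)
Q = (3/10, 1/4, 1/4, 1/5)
0.0488 bits

KL divergence: D_KL(P||Q) = Σ p(x) log(p(x)/q(x))

Computing term by term:
  x=0: 3/10 × log_2[(3/10)/(3/10)] = 3/10 × 0.0000 = 0.0000
  x=1: 3/20 × log_2[(3/20)/(1/4)] = 3/20 × -0.7370 = -0.1105
  x=2: 3/10 × log_2[(3/10)/(1/4)] = 3/10 × 0.2630 = 0.0789
  x=3: 1/4 × log_2[(1/4)/(1/5)] = 1/4 × 0.3219 = 0.0805

D_KL(P||Q) = 0.0488 bits

Note: KL divergence is always non-negative and equals 0 iff P = Q.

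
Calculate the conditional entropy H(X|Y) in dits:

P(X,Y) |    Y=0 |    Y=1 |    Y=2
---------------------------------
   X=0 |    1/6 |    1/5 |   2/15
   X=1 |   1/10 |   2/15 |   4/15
0.2846 dits

Using the chain rule: H(X|Y) = H(X,Y) - H(Y)

First, compute H(X,Y) = 0.7559 dits

Marginal P(Y) = (4/15, 1/3, 2/5)
H(Y) = 0.4713 dits

H(X|Y) = H(X,Y) - H(Y) = 0.7559 - 0.4713 = 0.2846 dits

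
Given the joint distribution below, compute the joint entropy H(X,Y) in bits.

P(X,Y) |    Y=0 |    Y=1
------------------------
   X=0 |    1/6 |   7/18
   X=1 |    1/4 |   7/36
1.9201 bits

Joint entropy is H(X,Y) = -Σ_{x,y} p(x,y) log p(x,y).

Summing over all non-zero entries:
H(X,Y) = -[1/6·log_2(1/6) + 7/18·log_2(7/18) + 1/4·log_2(1/4) + 7/36·log_2(7/36)]
H(X,Y) = 1.9201 bits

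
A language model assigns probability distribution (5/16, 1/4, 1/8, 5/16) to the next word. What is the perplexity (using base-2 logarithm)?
3.7942

Perplexity is 2^H (or exp(H) for natural log).

First, H = -Σ p log p = 1.9238 bits
Perplexity = 2^1.9238 = 3.7942

Interpretation: The model's uncertainty is equivalent to choosing uniformly among 3.8 options.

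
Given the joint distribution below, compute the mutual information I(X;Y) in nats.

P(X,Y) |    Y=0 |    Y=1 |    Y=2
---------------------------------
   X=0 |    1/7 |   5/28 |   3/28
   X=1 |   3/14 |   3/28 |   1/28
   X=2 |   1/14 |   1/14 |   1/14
0.0430 nats

Mutual information: I(X;Y) = H(X) + H(Y) - H(X,Y)

Marginals:
P(X) = (3/7, 5/14, 3/14), H(X) = 1.0609 nats
P(Y) = (3/7, 5/14, 3/14), H(Y) = 1.0609 nats

Joint entropy: H(X,Y) = 2.0789 nats

I(X;Y) = 1.0609 + 1.0609 - 2.0789 = 0.0430 nats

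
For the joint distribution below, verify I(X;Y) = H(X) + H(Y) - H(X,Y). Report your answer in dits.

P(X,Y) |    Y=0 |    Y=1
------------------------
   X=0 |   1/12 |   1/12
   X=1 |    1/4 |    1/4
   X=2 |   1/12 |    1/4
I(X;Y) = 0.0129 dits

Mutual information has multiple equivalent forms:
- I(X;Y) = H(X) - H(X|Y)
- I(X;Y) = H(Y) - H(Y|X)
- I(X;Y) = H(X) + H(Y) - H(X,Y)

Computing all quantities:
H(X) = 0.4392, H(Y) = 0.2950, H(X,Y) = 0.7213
H(X|Y) = 0.4264, H(Y|X) = 0.2821

Verification:
H(X) - H(X|Y) = 0.4392 - 0.4264 = 0.0129
H(Y) - H(Y|X) = 0.2950 - 0.2821 = 0.0129
H(X) + H(Y) - H(X,Y) = 0.4392 + 0.2950 - 0.7213 = 0.0129

All forms give I(X;Y) = 0.0129 dits. ✓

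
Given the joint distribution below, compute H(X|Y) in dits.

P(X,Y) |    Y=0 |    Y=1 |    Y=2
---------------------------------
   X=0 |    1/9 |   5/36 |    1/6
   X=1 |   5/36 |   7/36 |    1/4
0.2947 dits

Using the chain rule: H(X|Y) = H(X,Y) - H(Y)

First, compute H(X,Y) = 0.7627 dits

Marginal P(Y) = (1/4, 1/3, 5/12)
H(Y) = 0.4680 dits

H(X|Y) = H(X,Y) - H(Y) = 0.7627 - 0.4680 = 0.2947 dits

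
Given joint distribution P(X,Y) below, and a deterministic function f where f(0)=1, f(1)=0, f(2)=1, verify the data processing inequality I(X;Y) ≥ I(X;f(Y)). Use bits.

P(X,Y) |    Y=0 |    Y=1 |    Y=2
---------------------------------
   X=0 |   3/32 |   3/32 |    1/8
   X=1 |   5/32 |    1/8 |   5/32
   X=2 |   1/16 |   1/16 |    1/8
I(X;Y) = 0.0110, I(X;f(Y)) = 0.0013, inequality holds: 0.0110 ≥ 0.0013

Data Processing Inequality: For any Markov chain X → Y → Z, we have I(X;Y) ≥ I(X;Z).

Here Z = f(Y) is a deterministic function of Y, forming X → Y → Z.

Original I(X;Y) = 0.0110 bits

After applying f:
P(X,Z) where Z=f(Y):
- P(X,Z=0) = P(X,Y=1)
- P(X,Z=1) = P(X,Y=0) + P(X,Y=2)

I(X;Z) = I(X;f(Y)) = 0.0013 bits

Verification: 0.0110 ≥ 0.0013 ✓

Information cannot be created by processing; the function f can only lose information about X.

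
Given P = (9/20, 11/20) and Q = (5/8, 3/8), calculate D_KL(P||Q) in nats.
0.0628 nats

KL divergence: D_KL(P||Q) = Σ p(x) log(p(x)/q(x))

Computing term by term:
  x=0: 9/20 × log_e[(9/20)/(5/8)] = 9/20 × -0.3285 = -0.1478
  x=1: 11/20 × log_e[(11/20)/(3/8)] = 11/20 × 0.3830 = 0.2106

D_KL(P||Q) = 0.0628 nats

Note: KL divergence is always non-negative and equals 0 iff P = Q.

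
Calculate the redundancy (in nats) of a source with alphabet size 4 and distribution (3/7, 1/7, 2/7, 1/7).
0.1093 nats

Redundancy measures how far a source is from maximum entropy:
R = H_max - H(X)

Maximum entropy for 4 symbols: H_max = log_e(4) = 1.3863 nats
Actual entropy: H(X) = 1.2770 nats
Redundancy: R = 1.3863 - 1.2770 = 0.1093 nats

This redundancy represents potential for compression: the source could be compressed by 0.1093 nats per symbol.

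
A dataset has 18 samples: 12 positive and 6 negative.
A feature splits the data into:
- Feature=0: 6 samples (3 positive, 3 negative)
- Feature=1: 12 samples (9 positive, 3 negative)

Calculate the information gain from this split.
0.0441 bits

Information Gain = H(Y) - H(Y|Feature)

Before split:
P(positive) = 12/18 = 0.6667
H(Y) = 0.9183 bits

After split:
Feature=0: H = 1.0000 bits (weight = 6/18)
Feature=1: H = 0.8113 bits (weight = 12/18)
H(Y|Feature) = (6/18)×1.0000 + (12/18)×0.8113 = 0.8742 bits

Information Gain = 0.9183 - 0.8742 = 0.0441 bits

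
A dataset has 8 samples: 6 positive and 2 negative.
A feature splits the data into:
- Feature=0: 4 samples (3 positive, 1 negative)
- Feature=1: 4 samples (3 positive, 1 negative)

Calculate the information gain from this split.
0.0000 bits

Information Gain = H(Y) - H(Y|Feature)

Before split:
P(positive) = 6/8 = 0.7500
H(Y) = 0.8113 bits

After split:
Feature=0: H = 0.8113 bits (weight = 4/8)
Feature=1: H = 0.8113 bits (weight = 4/8)
H(Y|Feature) = (4/8)×0.8113 + (4/8)×0.8113 = 0.8113 bits

Information Gain = 0.8113 - 0.8113 = 0.0000 bits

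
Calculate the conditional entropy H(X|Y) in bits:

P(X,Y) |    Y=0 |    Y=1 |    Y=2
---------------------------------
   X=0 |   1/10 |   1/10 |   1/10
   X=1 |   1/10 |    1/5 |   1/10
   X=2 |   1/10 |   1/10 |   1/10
1.5510 bits

Using the chain rule: H(X|Y) = H(X,Y) - H(Y)

First, compute H(X,Y) = 3.1219 bits

Marginal P(Y) = (3/10, 2/5, 3/10)
H(Y) = 1.5710 bits

H(X|Y) = H(X,Y) - H(Y) = 3.1219 - 1.5710 = 1.5510 bits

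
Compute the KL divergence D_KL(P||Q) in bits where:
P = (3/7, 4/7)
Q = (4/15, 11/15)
0.0877 bits

KL divergence: D_KL(P||Q) = Σ p(x) log(p(x)/q(x))

Computing term by term:
  x=0: 3/7 × log_2[(3/7)/(4/15)] = 3/7 × 0.6845 = 0.2934
  x=1: 4/7 × log_2[(4/7)/(11/15)] = 4/7 × -0.3599 = -0.2057

D_KL(P||Q) = 0.0877 bits

Note: KL divergence is always non-negative and equals 0 iff P = Q.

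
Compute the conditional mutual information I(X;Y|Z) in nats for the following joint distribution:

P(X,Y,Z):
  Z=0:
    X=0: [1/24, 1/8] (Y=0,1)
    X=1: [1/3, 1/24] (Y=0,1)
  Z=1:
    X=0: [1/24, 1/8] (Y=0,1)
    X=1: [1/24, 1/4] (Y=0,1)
0.1138 nats

Conditional mutual information: I(X;Y|Z) = H(X|Z) + H(Y|Z) - H(X,Y|Z)

H(Z) = 0.6897
H(X,Z) = 1.3244 → H(X|Z) = 0.6348
H(Y,Z) = 1.2413 → H(Y|Z) = 0.5517
H(X,Y,Z) = 1.7623 → H(X,Y|Z) = 1.0726

I(X;Y|Z) = 0.6348 + 0.5517 - 1.0726 = 0.1138 nats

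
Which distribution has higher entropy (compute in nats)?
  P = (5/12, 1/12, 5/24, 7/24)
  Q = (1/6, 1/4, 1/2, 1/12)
P

Computing entropies in nats:
H(P) = 1.2580
H(Q) = 1.1988

Distribution P has higher entropy.

Intuition: The distribution closer to uniform (more spread out) has higher entropy.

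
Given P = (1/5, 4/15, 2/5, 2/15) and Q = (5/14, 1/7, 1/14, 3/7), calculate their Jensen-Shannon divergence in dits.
0.0541 dits

Jensen-Shannon divergence is:
JSD(P||Q) = 0.5 × D_KL(P||M) + 0.5 × D_KL(Q||M)
where M = 0.5 × (P + Q) is the mixture distribution.

M = 0.5 × (1/5, 4/15, 2/5, 2/15) + 0.5 × (5/14, 1/7, 1/14, 3/7) = (0.278571, 0.204762, 0.235714, 0.280952)

D_KL(P||M) = 0.0505 dits
D_KL(Q||M) = 0.0578 dits

JSD(P||Q) = 0.5 × 0.0505 + 0.5 × 0.0578 = 0.0541 dits

Unlike KL divergence, JSD is symmetric and bounded: 0 ≤ JSD ≤ log(2).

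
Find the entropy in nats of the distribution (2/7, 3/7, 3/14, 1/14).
1.2397 nats

Shannon entropy is H(X) = -Σ p(x) log p(x).

For P = (2/7, 3/7, 3/14, 1/14):
H = -2/7 × log_e(2/7) -3/7 × log_e(3/7) -3/14 × log_e(3/14) -1/14 × log_e(1/14)
H = 1.2397 nats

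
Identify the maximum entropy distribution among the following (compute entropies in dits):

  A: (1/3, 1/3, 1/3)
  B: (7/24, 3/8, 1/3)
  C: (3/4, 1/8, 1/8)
A

For a discrete distribution over n outcomes, entropy is maximized by the uniform distribution.

Computing entropies:
H(A) = 0.4771 dits
H(B) = 0.4749 dits
H(C) = 0.3195 dits

The uniform distribution (where all probabilities equal 1/3) achieves the maximum entropy of log_10(3) = 0.4771 dits.

Distribution A has the highest entropy.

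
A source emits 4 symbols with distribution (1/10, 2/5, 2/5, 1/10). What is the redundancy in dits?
0.0837 dits

Redundancy measures how far a source is from maximum entropy:
R = H_max - H(X)

Maximum entropy for 4 symbols: H_max = log_10(4) = 0.6021 dits
Actual entropy: H(X) = 0.5184 dits
Redundancy: R = 0.6021 - 0.5184 = 0.0837 dits

This redundancy represents potential for compression: the source could be compressed by 0.0837 dits per symbol.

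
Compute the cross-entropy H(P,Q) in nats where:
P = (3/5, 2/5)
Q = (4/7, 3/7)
0.6747 nats

Cross-entropy: H(P,Q) = -Σ p(x) log q(x)

Alternatively: H(P,Q) = H(P) + D_KL(P||Q)
H(P) = 0.6730 nats
D_KL(P||Q) = 0.0017 nats

H(P,Q) = 0.6730 + 0.0017 = 0.6747 nats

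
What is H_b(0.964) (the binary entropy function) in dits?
0.0673 dits

The binary entropy function is:
H(p) = -p log(p) - (1-p) log(1-p)

H(0.964) = -0.964 × log_10(0.964) - 0.036 × log_10(0.036)
H(0.964) = 0.0673 dits

Note: Binary entropy is maximized at p=0.5 (H=1 bit) and minimized at p=0 or p=1 (H=0).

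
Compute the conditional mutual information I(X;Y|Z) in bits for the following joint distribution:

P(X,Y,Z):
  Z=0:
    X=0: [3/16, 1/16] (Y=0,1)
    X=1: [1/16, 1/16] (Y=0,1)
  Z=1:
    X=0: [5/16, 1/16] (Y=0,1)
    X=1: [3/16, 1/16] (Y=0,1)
0.0212 bits

Conditional mutual information: I(X;Y|Z) = H(X|Z) + H(Y|Z) - H(X,Y|Z)

H(Z) = 0.9544
H(X,Z) = 1.9056 → H(X|Z) = 0.9512
H(Y,Z) = 1.7500 → H(Y|Z) = 0.7956
H(X,Y,Z) = 2.6800 → H(X,Y|Z) = 1.7256

I(X;Y|Z) = 0.9512 + 0.7956 - 1.7256 = 0.0212 bits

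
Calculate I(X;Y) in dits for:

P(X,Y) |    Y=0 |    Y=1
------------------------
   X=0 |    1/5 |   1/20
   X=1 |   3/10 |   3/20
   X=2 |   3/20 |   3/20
0.0121 dits

Mutual information: I(X;Y) = H(X) + H(Y) - H(X,Y)

Marginals:
P(X) = (1/4, 9/20, 3/10), H(X) = 0.4634 dits
P(Y) = (13/20, 7/20), H(Y) = 0.2812 dits

Joint entropy: H(X,Y) = 0.7325 dits

I(X;Y) = 0.4634 + 0.2812 - 0.7325 = 0.0121 dits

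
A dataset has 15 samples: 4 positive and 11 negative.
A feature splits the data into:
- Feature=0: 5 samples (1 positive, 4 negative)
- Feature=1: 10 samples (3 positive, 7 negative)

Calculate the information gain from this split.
0.0085 bits

Information Gain = H(Y) - H(Y|Feature)

Before split:
P(positive) = 4/15 = 0.2667
H(Y) = 0.8366 bits

After split:
Feature=0: H = 0.7219 bits (weight = 5/15)
Feature=1: H = 0.8813 bits (weight = 10/15)
H(Y|Feature) = (5/15)×0.7219 + (10/15)×0.8813 = 0.8282 bits

Information Gain = 0.8366 - 0.8282 = 0.0085 bits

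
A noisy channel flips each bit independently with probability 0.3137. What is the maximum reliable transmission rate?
0.1026 bits

For a binary symmetric channel (BSC) with error probability p:
Capacity C = 1 - H(p) bits per symbol

where H(p) = -p log₂(p) - (1-p) log₂(1-p) is the binary entropy function.

H(0.3137) = 0.8974 bits
C = 1 - 0.8974 = 0.1026 bits per symbol

This means we can reliably transmit up to 0.1026 bits of information per channel use.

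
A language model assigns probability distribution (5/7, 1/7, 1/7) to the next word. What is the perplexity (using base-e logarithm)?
2.2173

Perplexity is e^H (or exp(H) for natural log).

First, H = -Σ p log p = 0.7963 nats
Perplexity = e^0.7963 = 2.2173

Interpretation: The model's uncertainty is equivalent to choosing uniformly among 2.2 options.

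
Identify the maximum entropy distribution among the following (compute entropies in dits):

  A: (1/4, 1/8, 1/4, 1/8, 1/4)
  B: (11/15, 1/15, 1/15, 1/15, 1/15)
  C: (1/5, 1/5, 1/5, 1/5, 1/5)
C

For a discrete distribution over n outcomes, entropy is maximized by the uniform distribution.

Computing entropies:
H(A) = 0.6773 dits
H(B) = 0.4124 dits
H(C) = 0.6990 dits

The uniform distribution (where all probabilities equal 1/5) achieves the maximum entropy of log_10(5) = 0.6990 dits.

Distribution C has the highest entropy.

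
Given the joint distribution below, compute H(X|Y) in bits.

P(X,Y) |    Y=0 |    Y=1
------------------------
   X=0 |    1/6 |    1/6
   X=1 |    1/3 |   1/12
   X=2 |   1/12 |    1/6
1.4384 bits

Using the chain rule: H(X|Y) = H(X,Y) - H(Y)

First, compute H(X,Y) = 2.4183 bits

Marginal P(Y) = (7/12, 5/12)
H(Y) = 0.9799 bits

H(X|Y) = H(X,Y) - H(Y) = 2.4183 - 0.9799 = 1.4384 bits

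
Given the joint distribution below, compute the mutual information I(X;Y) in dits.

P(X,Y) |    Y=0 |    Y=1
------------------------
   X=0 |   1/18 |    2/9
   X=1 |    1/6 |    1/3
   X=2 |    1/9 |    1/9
0.0110 dits

Mutual information: I(X;Y) = H(X) + H(Y) - H(X,Y)

Marginals:
P(X) = (5/18, 1/2, 2/9), H(X) = 0.4502 dits
P(Y) = (1/3, 2/3), H(Y) = 0.2764 dits

Joint entropy: H(X,Y) = 0.7157 dits

I(X;Y) = 0.4502 + 0.2764 - 0.7157 = 0.0110 dits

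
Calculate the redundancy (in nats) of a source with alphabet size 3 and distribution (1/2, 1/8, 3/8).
0.1243 nats

Redundancy measures how far a source is from maximum entropy:
R = H_max - H(X)

Maximum entropy for 3 symbols: H_max = log_e(3) = 1.0986 nats
Actual entropy: H(X) = 0.9743 nats
Redundancy: R = 1.0986 - 0.9743 = 0.1243 nats

This redundancy represents potential for compression: the source could be compressed by 0.1243 nats per symbol.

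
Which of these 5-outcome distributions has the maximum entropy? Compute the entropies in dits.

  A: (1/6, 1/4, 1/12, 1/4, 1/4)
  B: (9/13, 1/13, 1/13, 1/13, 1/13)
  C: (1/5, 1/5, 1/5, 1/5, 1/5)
C

For a discrete distribution over n outcomes, entropy is maximized by the uniform distribution.

Computing entropies:
H(A) = 0.6712 dits
H(B) = 0.4533 dits
H(C) = 0.6990 dits

The uniform distribution (where all probabilities equal 1/5) achieves the maximum entropy of log_10(5) = 0.6990 dits.

Distribution C has the highest entropy.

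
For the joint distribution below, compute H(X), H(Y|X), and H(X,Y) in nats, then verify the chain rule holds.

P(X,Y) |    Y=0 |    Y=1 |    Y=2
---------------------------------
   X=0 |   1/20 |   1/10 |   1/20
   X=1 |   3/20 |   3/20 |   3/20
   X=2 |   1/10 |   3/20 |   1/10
H(X,Y) = 2.1286, H(X) = 1.0487, H(Y|X) = 1.0800 (all in nats)

Chain rule: H(X,Y) = H(X) + H(Y|X)

Left side — joint entropy directly:
H(X,Y) = -Σ p(x,y) log p(x,y) = 2.1286 nats

Right side — compute H(Y|X) from the conditional distributions:
P(X) = (1/5, 9/20, 7/20), so H(X) = 1.0487 nats
H(Y|X) = Σ_x P(X=x) · H(Y|X=x):
  P(Y|X=0) = (1/4, 1/2, 1/4), H(Y|X=0) = 1.0397, weight P(X=0) = 1/5
  P(Y|X=1) = (1/3, 1/3, 1/3), H(Y|X=1) = 1.0986, weight P(X=1) = 9/20
  P(Y|X=2) = (2/7, 3/7, 2/7), H(Y|X=2) = 1.0790, weight P(X=2) = 7/20
H(Y|X) = 1.0800 nats

H(X) + H(Y|X) = 1.0487 + 1.0800 = 2.1286 nats

Both sides equal 2.1286 nats. ✓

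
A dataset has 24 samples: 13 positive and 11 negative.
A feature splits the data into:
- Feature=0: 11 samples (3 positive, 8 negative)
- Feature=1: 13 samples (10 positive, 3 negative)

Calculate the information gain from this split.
0.1854 bits

Information Gain = H(Y) - H(Y|Feature)

Before split:
P(positive) = 13/24 = 0.5417
H(Y) = 0.9950 bits

After split:
Feature=0: H = 0.8454 bits (weight = 11/24)
Feature=1: H = 0.7793 bits (weight = 13/24)
H(Y|Feature) = (11/24)×0.8454 + (13/24)×0.7793 = 0.8096 bits

Information Gain = 0.9950 - 0.8096 = 0.1854 bits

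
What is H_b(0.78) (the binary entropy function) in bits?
0.7602 bits

The binary entropy function is:
H(p) = -p log(p) - (1-p) log(1-p)

H(0.78) = -0.78 × log_2(0.78) - 0.22 × log_2(0.22)
H(0.78) = 0.7602 bits

Note: Binary entropy is maximized at p=0.5 (H=1 bit) and minimized at p=0 or p=1 (H=0).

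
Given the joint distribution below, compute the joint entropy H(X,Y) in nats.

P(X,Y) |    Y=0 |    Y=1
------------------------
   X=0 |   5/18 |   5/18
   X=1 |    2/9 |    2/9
1.3801 nats

Joint entropy is H(X,Y) = -Σ_{x,y} p(x,y) log p(x,y).

Summing over all non-zero entries:
H(X,Y) = -[5/18·log_e(5/18) + 5/18·log_e(5/18) + 2/9·log_e(2/9) + 2/9·log_e(2/9)]
H(X,Y) = 1.3801 nats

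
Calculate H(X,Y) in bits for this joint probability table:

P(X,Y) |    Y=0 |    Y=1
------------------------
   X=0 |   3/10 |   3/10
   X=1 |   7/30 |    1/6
1.9629 bits

Joint entropy is H(X,Y) = -Σ_{x,y} p(x,y) log p(x,y).

Summing over all non-zero entries:
H(X,Y) = -[3/10·log_2(3/10) + 3/10·log_2(3/10) + 7/30·log_2(7/30) + 1/6·log_2(1/6)]
H(X,Y) = 1.9629 bits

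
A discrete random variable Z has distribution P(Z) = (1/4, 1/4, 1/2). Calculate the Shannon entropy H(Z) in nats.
1.0397 nats

Shannon entropy is H(X) = -Σ p(x) log p(x).

For P = (1/4, 1/4, 1/2):
H = -1/4 × log_e(1/4) -1/4 × log_e(1/4) -1/2 × log_e(1/2)
H = 1.0397 nats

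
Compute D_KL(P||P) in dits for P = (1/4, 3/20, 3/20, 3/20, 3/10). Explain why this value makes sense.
0.0000 dits

KL divergence satisfies the Gibbs inequality: D_KL(P||Q) ≥ 0 for all distributions P, Q.

D_KL(P||Q) = Σ p(x) log(p(x)/q(x))
Each term is p(x) × log_10(p(x)/p(x)) = p(x) × log_10(1) = 0, so the sum is 0.
D_KL(P||Q) = 0.0000 dits

When P = Q, the KL divergence is exactly 0, as there is no 'divergence' between identical distributions.

This non-negativity is a fundamental property: relative entropy cannot be negative because it measures how different Q is from P.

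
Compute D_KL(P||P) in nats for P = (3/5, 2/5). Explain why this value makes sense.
0.0000 nats

KL divergence satisfies the Gibbs inequality: D_KL(P||Q) ≥ 0 for all distributions P, Q.

D_KL(P||Q) = Σ p(x) log(p(x)/q(x))
Each term is p(x) × log_e(p(x)/p(x)) = p(x) × log_e(1) = 0, so the sum is 0.
D_KL(P||Q) = 0.0000 nats

When P = Q, the KL divergence is exactly 0, as there is no 'divergence' between identical distributions.

This non-negativity is a fundamental property: relative entropy cannot be negative because it measures how different Q is from P.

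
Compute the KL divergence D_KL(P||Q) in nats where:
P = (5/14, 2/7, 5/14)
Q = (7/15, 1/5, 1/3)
0.0310 nats

KL divergence: D_KL(P||Q) = Σ p(x) log(p(x)/q(x))

Computing term by term:
  x=0: 5/14 × log_e[(5/14)/(7/15)] = 5/14 × -0.2675 = -0.0955
  x=1: 2/7 × log_e[(2/7)/(1/5)] = 2/7 × 0.3567 = 0.1019
  x=2: 5/14 × log_e[(5/14)/(1/3)] = 5/14 × 0.0690 = 0.0246

D_KL(P||Q) = 0.0310 nats

Note: KL divergence is always non-negative and equals 0 iff P = Q.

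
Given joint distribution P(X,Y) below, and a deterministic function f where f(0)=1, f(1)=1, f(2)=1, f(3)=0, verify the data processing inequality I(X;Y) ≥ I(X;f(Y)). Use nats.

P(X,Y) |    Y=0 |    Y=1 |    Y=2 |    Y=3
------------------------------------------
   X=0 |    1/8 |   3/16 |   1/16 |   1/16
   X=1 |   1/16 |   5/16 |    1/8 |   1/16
I(X;Y) = 0.0292, I(X;f(Y)) = 0.0011, inequality holds: 0.0292 ≥ 0.0011

Data Processing Inequality: For any Markov chain X → Y → Z, we have I(X;Y) ≥ I(X;Z).

Here Z = f(Y) is a deterministic function of Y, forming X → Y → Z.

Original I(X;Y) = 0.0292 nats

After applying f:
P(X,Z) where Z=f(Y):
- P(X,Z=0) = P(X,Y=3)
- P(X,Z=1) = P(X,Y=0) + P(X,Y=1) + P(X,Y=2)

I(X;Z) = I(X;f(Y)) = 0.0011 nats

Verification: 0.0292 ≥ 0.0011 ✓

Information cannot be created by processing; the function f can only lose information about X.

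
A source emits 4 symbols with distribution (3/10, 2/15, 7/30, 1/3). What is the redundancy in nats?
0.0507 nats

Redundancy measures how far a source is from maximum entropy:
R = H_max - H(X)

Maximum entropy for 4 symbols: H_max = log_e(4) = 1.3863 nats
Actual entropy: H(X) = 1.3356 nats
Redundancy: R = 1.3863 - 1.3356 = 0.0507 nats

This redundancy represents potential for compression: the source could be compressed by 0.0507 nats per symbol.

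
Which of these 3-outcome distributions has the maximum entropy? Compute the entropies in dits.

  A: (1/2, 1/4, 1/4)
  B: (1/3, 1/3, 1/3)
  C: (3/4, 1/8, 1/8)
B

For a discrete distribution over n outcomes, entropy is maximized by the uniform distribution.

Computing entropies:
H(A) = 0.4515 dits
H(B) = 0.4771 dits
H(C) = 0.3195 dits

The uniform distribution (where all probabilities equal 1/3) achieves the maximum entropy of log_10(3) = 0.4771 dits.

Distribution B has the highest entropy.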